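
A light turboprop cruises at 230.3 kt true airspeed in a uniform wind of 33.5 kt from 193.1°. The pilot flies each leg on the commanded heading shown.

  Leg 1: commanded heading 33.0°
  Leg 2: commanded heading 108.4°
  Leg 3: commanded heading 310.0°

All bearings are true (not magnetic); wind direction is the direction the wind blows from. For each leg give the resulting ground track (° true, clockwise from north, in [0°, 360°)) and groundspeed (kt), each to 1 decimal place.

Leg 1: heading 33.0°; drift -2.5° → track 30.5°, groundspeed 262.0 kt
Leg 2: heading 108.4°; drift -8.4° → track 100.0°, groundspeed 229.6 kt
Leg 3: heading 310.0°; drift +6.9° → track 316.9°, groundspeed 247.3 kt

Leg 1: track=30.5°, groundspeed=262.0 kt
Leg 2: track=100.0°, groundspeed=229.6 kt
Leg 3: track=316.9°, groundspeed=247.3 kt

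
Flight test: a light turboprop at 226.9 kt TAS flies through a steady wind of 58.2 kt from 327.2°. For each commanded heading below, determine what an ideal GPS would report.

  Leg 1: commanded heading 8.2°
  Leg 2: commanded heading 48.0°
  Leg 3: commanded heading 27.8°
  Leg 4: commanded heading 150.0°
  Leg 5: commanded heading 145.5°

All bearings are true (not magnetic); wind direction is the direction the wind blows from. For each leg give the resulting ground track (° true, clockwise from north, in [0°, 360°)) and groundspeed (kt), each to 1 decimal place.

Leg 1: track=20.0°, groundspeed=186.9 kt
Leg 2: track=62.8°, groundspeed=225.1 kt
Leg 3: track=42.1°, groundspeed=204.7 kt
Leg 4: track=149.4°, groundspeed=285.0 kt
Leg 5: track=145.8°, groundspeed=285.1 kt

Leg 1: heading 8.2°; drift +11.8° → track 20.0°, groundspeed 186.9 kt
Leg 2: heading 48.0°; drift +14.8° → track 62.8°, groundspeed 225.1 kt
Leg 3: heading 27.8°; drift +14.3° → track 42.1°, groundspeed 204.7 kt
Leg 4: heading 150.0°; drift -0.6° → track 149.4°, groundspeed 285.0 kt
Leg 5: heading 145.5°; drift +0.3° → track 145.8°, groundspeed 285.1 kt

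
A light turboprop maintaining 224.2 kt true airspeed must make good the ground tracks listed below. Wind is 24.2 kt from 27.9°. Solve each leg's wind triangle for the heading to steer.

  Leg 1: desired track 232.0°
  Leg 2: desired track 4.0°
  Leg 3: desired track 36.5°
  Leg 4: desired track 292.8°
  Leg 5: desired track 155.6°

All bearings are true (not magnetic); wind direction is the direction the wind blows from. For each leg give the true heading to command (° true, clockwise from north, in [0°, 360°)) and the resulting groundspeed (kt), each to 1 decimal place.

Leg 1: heading=234.5°, groundspeed=246.1 kt
Leg 2: heading=6.5°, groundspeed=201.9 kt
Leg 3: heading=35.6°, groundspeed=200.2 kt
Leg 4: heading=299.0°, groundspeed=225.1 kt
Leg 5: heading=150.7°, groundspeed=238.2 kt

Leg 1: desired track 232.0°; wind correction +2.5° → command heading 234.5°, groundspeed 246.1 kt
Leg 2: desired track 4.0°; wind correction +2.5° → command heading 6.5°, groundspeed 201.9 kt
Leg 3: desired track 36.5°; wind correction -0.9° → command heading 35.6°, groundspeed 200.2 kt
Leg 4: desired track 292.8°; wind correction +6.2° → command heading 299.0°, groundspeed 225.1 kt
Leg 5: desired track 155.6°; wind correction -4.9° → command heading 150.7°, groundspeed 238.2 kt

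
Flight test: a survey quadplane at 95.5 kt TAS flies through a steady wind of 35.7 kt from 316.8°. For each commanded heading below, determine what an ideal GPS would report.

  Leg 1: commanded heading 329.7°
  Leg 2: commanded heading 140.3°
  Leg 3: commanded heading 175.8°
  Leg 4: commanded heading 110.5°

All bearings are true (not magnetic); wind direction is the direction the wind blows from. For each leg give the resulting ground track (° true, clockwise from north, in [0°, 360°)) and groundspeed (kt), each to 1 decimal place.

Leg 1: track=337.2°, groundspeed=61.2 kt
Leg 2: track=139.3°, groundspeed=131.2 kt
Leg 3: track=165.5°, groundspeed=125.3 kt
Leg 4: track=117.6°, groundspeed=128.5 kt

Leg 1: heading 329.7°; drift +7.5° → track 337.2°, groundspeed 61.2 kt
Leg 2: heading 140.3°; drift -1.0° → track 139.3°, groundspeed 131.2 kt
Leg 3: heading 175.8°; drift -10.3° → track 165.5°, groundspeed 125.3 kt
Leg 4: heading 110.5°; drift +7.1° → track 117.6°, groundspeed 128.5 kt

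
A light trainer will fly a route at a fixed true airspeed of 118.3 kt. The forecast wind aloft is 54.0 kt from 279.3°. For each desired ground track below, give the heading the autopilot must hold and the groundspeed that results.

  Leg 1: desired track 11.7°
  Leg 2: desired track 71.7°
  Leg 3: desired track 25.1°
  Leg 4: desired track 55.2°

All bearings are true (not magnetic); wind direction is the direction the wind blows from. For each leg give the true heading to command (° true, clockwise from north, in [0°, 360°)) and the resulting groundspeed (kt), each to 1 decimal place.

Leg 1: desired track 11.7°; wind correction -27.1° → command heading 344.6°, groundspeed 107.5 kt
Leg 2: desired track 71.7°; wind correction -12.2° → command heading 59.5°, groundspeed 163.5 kt
Leg 3: desired track 25.1°; wind correction -26.1° → command heading 359.0°, groundspeed 121.0 kt
Leg 4: desired track 55.2°; wind correction -18.5° → command heading 36.7°, groundspeed 151.0 kt

Leg 1: heading=344.6°, groundspeed=107.5 kt
Leg 2: heading=59.5°, groundspeed=163.5 kt
Leg 3: heading=359.0°, groundspeed=121.0 kt
Leg 4: heading=36.7°, groundspeed=151.0 kt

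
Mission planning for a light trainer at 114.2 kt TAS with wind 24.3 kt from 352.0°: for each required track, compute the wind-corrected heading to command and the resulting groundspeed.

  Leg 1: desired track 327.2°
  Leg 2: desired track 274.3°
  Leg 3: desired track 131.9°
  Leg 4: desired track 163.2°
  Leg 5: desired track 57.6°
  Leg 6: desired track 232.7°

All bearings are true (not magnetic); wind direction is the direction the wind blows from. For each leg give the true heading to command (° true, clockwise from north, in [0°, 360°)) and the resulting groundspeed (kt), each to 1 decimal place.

Leg 1: desired track 327.2°; wind correction +5.1° → command heading 332.3°, groundspeed 91.7 kt
Leg 2: desired track 274.3°; wind correction +12.0° → command heading 286.3°, groundspeed 106.5 kt
Leg 3: desired track 131.9°; wind correction -7.9° → command heading 124.0°, groundspeed 131.7 kt
Leg 4: desired track 163.2°; wind correction -1.9° → command heading 161.3°, groundspeed 138.2 kt
Leg 5: desired track 57.6°; wind correction -11.2° → command heading 46.4°, groundspeed 102.0 kt
Leg 6: desired track 232.7°; wind correction +10.7° → command heading 243.4°, groundspeed 124.1 kt

Leg 1: heading=332.3°, groundspeed=91.7 kt
Leg 2: heading=286.3°, groundspeed=106.5 kt
Leg 3: heading=124.0°, groundspeed=131.7 kt
Leg 4: heading=161.3°, groundspeed=138.2 kt
Leg 5: heading=46.4°, groundspeed=102.0 kt
Leg 6: heading=243.4°, groundspeed=124.1 kt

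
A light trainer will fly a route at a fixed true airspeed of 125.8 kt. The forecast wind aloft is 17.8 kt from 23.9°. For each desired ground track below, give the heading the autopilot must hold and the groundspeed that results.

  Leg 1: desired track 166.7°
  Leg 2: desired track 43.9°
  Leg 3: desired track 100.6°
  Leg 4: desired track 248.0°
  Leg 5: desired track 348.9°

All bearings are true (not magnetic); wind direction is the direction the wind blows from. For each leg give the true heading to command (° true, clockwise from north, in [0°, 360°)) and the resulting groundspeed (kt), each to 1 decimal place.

Leg 1: desired track 166.7°; wind correction -4.9° → command heading 161.8°, groundspeed 139.5 kt
Leg 2: desired track 43.9°; wind correction -2.8° → command heading 41.1°, groundspeed 108.9 kt
Leg 3: desired track 100.6°; wind correction -7.9° → command heading 92.7°, groundspeed 120.5 kt
Leg 4: desired track 248.0°; wind correction +5.7° → command heading 253.7°, groundspeed 138.0 kt
Leg 5: desired track 348.9°; wind correction +4.7° → command heading 353.6°, groundspeed 110.8 kt

Leg 1: heading=161.8°, groundspeed=139.5 kt
Leg 2: heading=41.1°, groundspeed=108.9 kt
Leg 3: heading=92.7°, groundspeed=120.5 kt
Leg 4: heading=253.7°, groundspeed=138.0 kt
Leg 5: heading=353.6°, groundspeed=110.8 kt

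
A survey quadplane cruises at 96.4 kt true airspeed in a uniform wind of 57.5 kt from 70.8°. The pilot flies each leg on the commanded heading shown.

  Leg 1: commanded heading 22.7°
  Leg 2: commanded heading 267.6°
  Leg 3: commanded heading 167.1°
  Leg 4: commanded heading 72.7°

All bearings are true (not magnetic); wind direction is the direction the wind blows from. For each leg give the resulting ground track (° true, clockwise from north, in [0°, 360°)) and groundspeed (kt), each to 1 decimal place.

Leg 1: track=346.3°, groundspeed=72.1 kt
Leg 2: track=261.3°, groundspeed=152.4 kt
Leg 3: track=196.2°, groundspeed=117.5 kt
Leg 4: track=75.5°, groundspeed=39.0 kt

Leg 1: heading 22.7°; drift -36.4° → track 346.3°, groundspeed 72.1 kt
Leg 2: heading 267.6°; drift -6.3° → track 261.3°, groundspeed 152.4 kt
Leg 3: heading 167.1°; drift +29.1° → track 196.2°, groundspeed 117.5 kt
Leg 4: heading 72.7°; drift +2.8° → track 75.5°, groundspeed 39.0 kt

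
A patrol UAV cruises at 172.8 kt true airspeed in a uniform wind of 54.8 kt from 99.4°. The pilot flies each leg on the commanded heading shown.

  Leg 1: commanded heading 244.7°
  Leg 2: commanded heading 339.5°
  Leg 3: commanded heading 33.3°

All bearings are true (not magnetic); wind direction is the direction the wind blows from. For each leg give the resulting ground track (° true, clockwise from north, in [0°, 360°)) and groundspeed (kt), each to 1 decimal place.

Leg 1: track=252.8°, groundspeed=220.1 kt
Leg 2: track=326.1°, groundspeed=205.7 kt
Leg 3: track=14.9°, groundspeed=158.7 kt

Leg 1: heading 244.7°; drift +8.1° → track 252.8°, groundspeed 220.1 kt
Leg 2: heading 339.5°; drift -13.4° → track 326.1°, groundspeed 205.7 kt
Leg 3: heading 33.3°; drift -18.4° → track 14.9°, groundspeed 158.7 kt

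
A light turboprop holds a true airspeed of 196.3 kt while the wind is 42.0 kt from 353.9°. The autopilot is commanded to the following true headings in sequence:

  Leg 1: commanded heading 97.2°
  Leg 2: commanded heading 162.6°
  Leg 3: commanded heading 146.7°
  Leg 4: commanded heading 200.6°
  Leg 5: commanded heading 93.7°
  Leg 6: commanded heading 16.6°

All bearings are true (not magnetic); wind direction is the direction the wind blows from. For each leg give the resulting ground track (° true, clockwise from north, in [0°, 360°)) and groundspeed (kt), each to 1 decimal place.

Leg 1: heading 97.2°; drift +11.2° → track 108.4°, groundspeed 210.0 kt
Leg 2: heading 162.6°; drift +2.0° → track 164.6°, groundspeed 237.6 kt
Leg 3: heading 146.7°; drift +4.7° → track 151.4°, groundspeed 234.4 kt
Leg 4: heading 200.6°; drift -4.6° → track 196.0°, groundspeed 234.6 kt
Leg 5: heading 93.7°; drift +11.5° → track 105.2°, groundspeed 207.6 kt
Leg 6: heading 16.6°; drift +5.9° → track 22.5°, groundspeed 158.4 kt

Leg 1: track=108.4°, groundspeed=210.0 kt
Leg 2: track=164.6°, groundspeed=237.6 kt
Leg 3: track=151.4°, groundspeed=234.4 kt
Leg 4: track=196.0°, groundspeed=234.6 kt
Leg 5: track=105.2°, groundspeed=207.6 kt
Leg 6: track=22.5°, groundspeed=158.4 kt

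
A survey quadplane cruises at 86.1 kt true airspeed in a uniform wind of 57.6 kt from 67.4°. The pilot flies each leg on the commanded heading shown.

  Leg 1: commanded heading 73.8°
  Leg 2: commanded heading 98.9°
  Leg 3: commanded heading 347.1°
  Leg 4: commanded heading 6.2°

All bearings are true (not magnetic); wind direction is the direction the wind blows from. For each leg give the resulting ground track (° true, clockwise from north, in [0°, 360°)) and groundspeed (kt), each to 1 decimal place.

Leg 1: heading 73.8°; drift +12.5° → track 86.3°, groundspeed 29.6 kt
Leg 2: heading 98.9°; drift +39.1° → track 138.0°, groundspeed 47.7 kt
Leg 3: heading 347.1°; drift -36.6° → track 310.5°, groundspeed 95.2 kt
Leg 4: heading 6.2°; drift -40.9° → track 325.3°, groundspeed 77.2 kt

Leg 1: track=86.3°, groundspeed=29.6 kt
Leg 2: track=138.0°, groundspeed=47.7 kt
Leg 3: track=310.5°, groundspeed=95.2 kt
Leg 4: track=325.3°, groundspeed=77.2 kt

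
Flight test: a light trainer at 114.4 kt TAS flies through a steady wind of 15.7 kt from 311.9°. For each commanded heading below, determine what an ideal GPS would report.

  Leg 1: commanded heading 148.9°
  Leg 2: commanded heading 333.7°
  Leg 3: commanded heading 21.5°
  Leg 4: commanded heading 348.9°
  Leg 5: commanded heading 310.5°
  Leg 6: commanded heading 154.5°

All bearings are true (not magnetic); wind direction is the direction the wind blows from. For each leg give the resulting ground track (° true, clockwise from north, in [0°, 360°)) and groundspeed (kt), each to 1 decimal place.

Leg 1: track=146.9°, groundspeed=129.5 kt
Leg 2: track=337.0°, groundspeed=100.0 kt
Leg 3: track=29.2°, groundspeed=109.9 kt
Leg 4: track=354.2°, groundspeed=102.3 kt
Leg 5: track=310.3°, groundspeed=98.7 kt
Leg 6: track=151.8°, groundspeed=129.0 kt

Leg 1: heading 148.9°; drift -2.0° → track 146.9°, groundspeed 129.5 kt
Leg 2: heading 333.7°; drift +3.3° → track 337.0°, groundspeed 100.0 kt
Leg 3: heading 21.5°; drift +7.7° → track 29.2°, groundspeed 109.9 kt
Leg 4: heading 348.9°; drift +5.3° → track 354.2°, groundspeed 102.3 kt
Leg 5: heading 310.5°; drift -0.2° → track 310.3°, groundspeed 98.7 kt
Leg 6: heading 154.5°; drift -2.7° → track 151.8°, groundspeed 129.0 kt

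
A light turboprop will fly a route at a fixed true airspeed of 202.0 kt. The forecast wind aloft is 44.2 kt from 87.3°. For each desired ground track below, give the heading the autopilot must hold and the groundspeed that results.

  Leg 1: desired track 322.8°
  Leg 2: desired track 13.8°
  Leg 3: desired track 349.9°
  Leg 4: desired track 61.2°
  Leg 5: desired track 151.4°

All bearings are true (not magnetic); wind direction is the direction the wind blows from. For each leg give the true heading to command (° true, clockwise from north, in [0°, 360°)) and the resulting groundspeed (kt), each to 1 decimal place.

Leg 1: desired track 322.8°; wind correction +10.4° → command heading 333.2°, groundspeed 223.7 kt
Leg 2: desired track 13.8°; wind correction +12.1° → command heading 25.9°, groundspeed 185.0 kt
Leg 3: desired track 349.9°; wind correction +12.5° → command heading 2.4°, groundspeed 202.9 kt
Leg 4: desired track 61.2°; wind correction +5.5° → command heading 66.7°, groundspeed 161.4 kt
Leg 5: desired track 151.4°; wind correction -11.4° → command heading 140.0°, groundspeed 178.7 kt

Leg 1: heading=333.2°, groundspeed=223.7 kt
Leg 2: heading=25.9°, groundspeed=185.0 kt
Leg 3: heading=2.4°, groundspeed=202.9 kt
Leg 4: heading=66.7°, groundspeed=161.4 kt
Leg 5: heading=140.0°, groundspeed=178.7 kt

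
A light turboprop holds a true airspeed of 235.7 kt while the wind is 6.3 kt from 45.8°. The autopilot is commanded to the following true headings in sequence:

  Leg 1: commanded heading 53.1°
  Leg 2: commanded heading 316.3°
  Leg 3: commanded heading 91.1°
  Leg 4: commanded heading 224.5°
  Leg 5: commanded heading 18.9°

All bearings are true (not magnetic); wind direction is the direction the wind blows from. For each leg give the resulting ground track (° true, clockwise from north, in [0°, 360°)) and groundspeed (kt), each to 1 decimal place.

Leg 1: track=53.3°, groundspeed=229.5 kt
Leg 2: track=314.8°, groundspeed=235.7 kt
Leg 3: track=92.2°, groundspeed=231.3 kt
Leg 4: track=224.5°, groundspeed=242.0 kt
Leg 5: track=18.2°, groundspeed=230.1 kt

Leg 1: heading 53.1°; drift +0.2° → track 53.3°, groundspeed 229.5 kt
Leg 2: heading 316.3°; drift -1.5° → track 314.8°, groundspeed 235.7 kt
Leg 3: heading 91.1°; drift +1.1° → track 92.2°, groundspeed 231.3 kt
Leg 4: heading 224.5°; drift +0.0° → track 224.5°, groundspeed 242.0 kt
Leg 5: heading 18.9°; drift -0.7° → track 18.2°, groundspeed 230.1 kt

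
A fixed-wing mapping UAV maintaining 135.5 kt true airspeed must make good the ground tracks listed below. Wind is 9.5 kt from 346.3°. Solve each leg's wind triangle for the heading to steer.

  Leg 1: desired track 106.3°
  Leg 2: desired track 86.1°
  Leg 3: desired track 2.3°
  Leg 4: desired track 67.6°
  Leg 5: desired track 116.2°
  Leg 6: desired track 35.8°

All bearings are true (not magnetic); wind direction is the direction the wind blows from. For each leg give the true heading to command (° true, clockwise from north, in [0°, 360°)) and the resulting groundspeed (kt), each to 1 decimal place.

Leg 1: desired track 106.3°; wind correction -3.5° → command heading 102.8°, groundspeed 140.0 kt
Leg 2: desired track 86.1°; wind correction -4.0° → command heading 82.1°, groundspeed 136.8 kt
Leg 3: desired track 2.3°; wind correction -1.1° → command heading 1.2°, groundspeed 126.3 kt
Leg 4: desired track 67.6°; wind correction -4.0° → command heading 63.6°, groundspeed 133.7 kt
Leg 5: desired track 116.2°; wind correction -3.1° → command heading 113.1°, groundspeed 141.4 kt
Leg 6: desired track 35.8°; wind correction -3.1° → command heading 32.7°, groundspeed 129.1 kt

Leg 1: heading=102.8°, groundspeed=140.0 kt
Leg 2: heading=82.1°, groundspeed=136.8 kt
Leg 3: heading=1.2°, groundspeed=126.3 kt
Leg 4: heading=63.6°, groundspeed=133.7 kt
Leg 5: heading=113.1°, groundspeed=141.4 kt
Leg 6: heading=32.7°, groundspeed=129.1 kt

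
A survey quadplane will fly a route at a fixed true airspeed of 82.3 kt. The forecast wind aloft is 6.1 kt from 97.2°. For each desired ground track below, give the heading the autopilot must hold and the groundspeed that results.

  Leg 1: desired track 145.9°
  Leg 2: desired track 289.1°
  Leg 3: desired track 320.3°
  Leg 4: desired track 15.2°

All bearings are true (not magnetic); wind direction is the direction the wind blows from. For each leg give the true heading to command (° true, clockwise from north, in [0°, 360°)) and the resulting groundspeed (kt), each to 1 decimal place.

Leg 1: heading=142.7°, groundspeed=78.1 kt
Leg 2: heading=290.0°, groundspeed=88.3 kt
Leg 3: heading=323.2°, groundspeed=86.6 kt
Leg 4: heading=19.4°, groundspeed=81.2 kt

Leg 1: desired track 145.9°; wind correction -3.2° → command heading 142.7°, groundspeed 78.1 kt
Leg 2: desired track 289.1°; wind correction +0.9° → command heading 290.0°, groundspeed 88.3 kt
Leg 3: desired track 320.3°; wind correction +2.9° → command heading 323.2°, groundspeed 86.6 kt
Leg 4: desired track 15.2°; wind correction +4.2° → command heading 19.4°, groundspeed 81.2 kt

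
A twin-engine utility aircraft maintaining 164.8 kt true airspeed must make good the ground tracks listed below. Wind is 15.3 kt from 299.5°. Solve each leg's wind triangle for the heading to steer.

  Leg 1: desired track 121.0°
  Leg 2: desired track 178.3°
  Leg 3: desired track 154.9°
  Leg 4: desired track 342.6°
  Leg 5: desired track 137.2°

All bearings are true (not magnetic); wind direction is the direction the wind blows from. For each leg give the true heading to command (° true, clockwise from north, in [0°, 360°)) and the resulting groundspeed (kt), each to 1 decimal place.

Leg 1: desired track 121.0°; wind correction +0.1° → command heading 121.1°, groundspeed 180.1 kt
Leg 2: desired track 178.3°; wind correction +4.6° → command heading 182.9°, groundspeed 172.2 kt
Leg 3: desired track 154.9°; wind correction +3.1° → command heading 158.0°, groundspeed 177.0 kt
Leg 4: desired track 342.6°; wind correction -3.6° → command heading 339.0°, groundspeed 153.3 kt
Leg 5: desired track 137.2°; wind correction +1.6° → command heading 138.8°, groundspeed 179.3 kt

Leg 1: heading=121.1°, groundspeed=180.1 kt
Leg 2: heading=182.9°, groundspeed=172.2 kt
Leg 3: heading=158.0°, groundspeed=177.0 kt
Leg 4: heading=339.0°, groundspeed=153.3 kt
Leg 5: heading=138.8°, groundspeed=179.3 kt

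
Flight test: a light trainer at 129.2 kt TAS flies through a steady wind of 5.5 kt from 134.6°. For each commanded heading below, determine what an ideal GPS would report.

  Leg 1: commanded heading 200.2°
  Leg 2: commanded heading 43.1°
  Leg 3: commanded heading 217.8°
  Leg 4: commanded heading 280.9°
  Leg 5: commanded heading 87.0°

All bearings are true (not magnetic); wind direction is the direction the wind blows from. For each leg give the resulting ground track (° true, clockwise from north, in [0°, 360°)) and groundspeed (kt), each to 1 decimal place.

Leg 1: track=202.5°, groundspeed=127.0 kt
Leg 2: track=40.7°, groundspeed=129.5 kt
Leg 3: track=220.2°, groundspeed=128.7 kt
Leg 4: track=282.2°, groundspeed=133.8 kt
Leg 5: track=85.1°, groundspeed=125.6 kt

Leg 1: heading 200.2°; drift +2.3° → track 202.5°, groundspeed 127.0 kt
Leg 2: heading 43.1°; drift -2.4° → track 40.7°, groundspeed 129.5 kt
Leg 3: heading 217.8°; drift +2.4° → track 220.2°, groundspeed 128.7 kt
Leg 4: heading 280.9°; drift +1.3° → track 282.2°, groundspeed 133.8 kt
Leg 5: heading 87.0°; drift -1.9° → track 85.1°, groundspeed 125.6 kt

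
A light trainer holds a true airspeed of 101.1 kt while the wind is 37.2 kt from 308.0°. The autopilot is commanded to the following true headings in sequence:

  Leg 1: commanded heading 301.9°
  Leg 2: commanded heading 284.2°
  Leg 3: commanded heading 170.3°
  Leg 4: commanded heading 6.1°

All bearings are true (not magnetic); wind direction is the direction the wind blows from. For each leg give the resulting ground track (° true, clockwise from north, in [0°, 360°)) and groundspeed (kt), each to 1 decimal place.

Leg 1: track=298.4°, groundspeed=64.2 kt
Leg 2: track=271.6°, groundspeed=68.7 kt
Leg 3: track=159.3°, groundspeed=131.0 kt
Leg 4: track=27.3°, groundspeed=87.4 kt

Leg 1: heading 301.9°; drift -3.5° → track 298.4°, groundspeed 64.2 kt
Leg 2: heading 284.2°; drift -12.6° → track 271.6°, groundspeed 68.7 kt
Leg 3: heading 170.3°; drift -11.0° → track 159.3°, groundspeed 131.0 kt
Leg 4: heading 6.1°; drift +21.2° → track 27.3°, groundspeed 87.4 kt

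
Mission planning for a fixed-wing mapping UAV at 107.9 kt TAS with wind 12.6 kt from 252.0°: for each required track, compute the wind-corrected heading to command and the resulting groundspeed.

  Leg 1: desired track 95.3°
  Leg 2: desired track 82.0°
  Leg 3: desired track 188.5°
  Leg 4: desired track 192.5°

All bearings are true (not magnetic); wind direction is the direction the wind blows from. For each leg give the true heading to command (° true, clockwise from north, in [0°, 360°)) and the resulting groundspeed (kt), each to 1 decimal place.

Leg 1: heading=97.9°, groundspeed=119.4 kt
Leg 2: heading=83.2°, groundspeed=120.3 kt
Leg 3: heading=194.5°, groundspeed=101.7 kt
Leg 4: heading=198.3°, groundspeed=101.0 kt

Leg 1: desired track 95.3°; wind correction +2.6° → command heading 97.9°, groundspeed 119.4 kt
Leg 2: desired track 82.0°; wind correction +1.2° → command heading 83.2°, groundspeed 120.3 kt
Leg 3: desired track 188.5°; wind correction +6.0° → command heading 194.5°, groundspeed 101.7 kt
Leg 4: desired track 192.5°; wind correction +5.8° → command heading 198.3°, groundspeed 101.0 kt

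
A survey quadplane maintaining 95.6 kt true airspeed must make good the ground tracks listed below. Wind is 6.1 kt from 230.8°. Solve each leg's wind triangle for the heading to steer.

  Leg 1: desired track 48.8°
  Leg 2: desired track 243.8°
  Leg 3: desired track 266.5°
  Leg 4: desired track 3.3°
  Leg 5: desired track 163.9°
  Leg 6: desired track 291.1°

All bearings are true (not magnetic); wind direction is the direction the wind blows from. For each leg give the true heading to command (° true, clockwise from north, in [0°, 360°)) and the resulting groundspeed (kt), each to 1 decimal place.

Leg 1: desired track 48.8°; wind correction -0.1° → command heading 48.7°, groundspeed 101.7 kt
Leg 2: desired track 243.8°; wind correction -0.8° → command heading 243.0°, groundspeed 89.6 kt
Leg 3: desired track 266.5°; wind correction -2.1° → command heading 264.4°, groundspeed 90.6 kt
Leg 4: desired track 3.3°; wind correction -2.7° → command heading 0.6°, groundspeed 99.6 kt
Leg 5: desired track 163.9°; wind correction +3.4° → command heading 167.3°, groundspeed 93.0 kt
Leg 6: desired track 291.1°; wind correction -3.2° → command heading 287.9°, groundspeed 92.4 kt

Leg 1: heading=48.7°, groundspeed=101.7 kt
Leg 2: heading=243.0°, groundspeed=89.6 kt
Leg 3: heading=264.4°, groundspeed=90.6 kt
Leg 4: heading=0.6°, groundspeed=99.6 kt
Leg 5: heading=167.3°, groundspeed=93.0 kt
Leg 6: heading=287.9°, groundspeed=92.4 kt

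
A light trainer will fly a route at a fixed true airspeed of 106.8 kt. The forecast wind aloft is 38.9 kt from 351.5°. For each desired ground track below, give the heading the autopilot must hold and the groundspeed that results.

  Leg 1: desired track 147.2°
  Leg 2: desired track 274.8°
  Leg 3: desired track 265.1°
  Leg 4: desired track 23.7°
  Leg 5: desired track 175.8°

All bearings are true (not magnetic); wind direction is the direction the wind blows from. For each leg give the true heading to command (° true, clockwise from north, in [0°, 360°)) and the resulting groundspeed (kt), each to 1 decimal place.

Leg 1: desired track 147.2°; wind correction -8.6° → command heading 138.6°, groundspeed 141.0 kt
Leg 2: desired track 274.8°; wind correction +20.8° → command heading 295.6°, groundspeed 90.9 kt
Leg 3: desired track 265.1°; wind correction +21.3° → command heading 286.4°, groundspeed 97.1 kt
Leg 4: desired track 23.7°; wind correction -11.2° → command heading 12.5°, groundspeed 71.9 kt
Leg 5: desired track 175.8°; wind correction +1.6° → command heading 177.4°, groundspeed 145.6 kt

Leg 1: heading=138.6°, groundspeed=141.0 kt
Leg 2: heading=295.6°, groundspeed=90.9 kt
Leg 3: heading=286.4°, groundspeed=97.1 kt
Leg 4: heading=12.5°, groundspeed=71.9 kt
Leg 5: heading=177.4°, groundspeed=145.6 kt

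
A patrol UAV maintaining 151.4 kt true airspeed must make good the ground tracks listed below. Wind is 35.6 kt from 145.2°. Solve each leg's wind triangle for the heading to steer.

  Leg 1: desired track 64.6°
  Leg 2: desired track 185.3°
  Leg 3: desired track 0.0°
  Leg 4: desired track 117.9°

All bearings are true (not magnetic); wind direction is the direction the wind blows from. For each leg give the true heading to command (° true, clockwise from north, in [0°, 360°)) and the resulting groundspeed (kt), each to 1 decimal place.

Leg 1: desired track 64.6°; wind correction +13.4° → command heading 78.0°, groundspeed 141.5 kt
Leg 2: desired track 185.3°; wind correction -8.7° → command heading 176.6°, groundspeed 122.4 kt
Leg 3: desired track 0.0°; wind correction +7.7° → command heading 7.7°, groundspeed 179.3 kt
Leg 4: desired track 117.9°; wind correction +6.2° → command heading 124.1°, groundspeed 118.9 kt

Leg 1: heading=78.0°, groundspeed=141.5 kt
Leg 2: heading=176.6°, groundspeed=122.4 kt
Leg 3: heading=7.7°, groundspeed=179.3 kt
Leg 4: heading=124.1°, groundspeed=118.9 kt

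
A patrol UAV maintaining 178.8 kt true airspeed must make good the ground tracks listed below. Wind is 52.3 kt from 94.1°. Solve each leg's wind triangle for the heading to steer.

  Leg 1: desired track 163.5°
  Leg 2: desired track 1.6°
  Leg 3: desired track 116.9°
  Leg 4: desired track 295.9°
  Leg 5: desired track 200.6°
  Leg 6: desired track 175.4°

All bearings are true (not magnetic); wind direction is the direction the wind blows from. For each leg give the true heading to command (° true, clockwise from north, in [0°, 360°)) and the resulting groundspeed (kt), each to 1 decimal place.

Leg 1: heading=147.6°, groundspeed=153.6 kt
Leg 2: heading=18.6°, groundspeed=173.3 kt
Leg 3: heading=110.4°, groundspeed=129.4 kt
Leg 4: heading=302.1°, groundspeed=226.3 kt
Leg 5: heading=184.3°, groundspeed=186.5 kt
Leg 6: heading=158.6°, groundspeed=163.3 kt

Leg 1: desired track 163.5°; wind correction -15.9° → command heading 147.6°, groundspeed 153.6 kt
Leg 2: desired track 1.6°; wind correction +17.0° → command heading 18.6°, groundspeed 173.3 kt
Leg 3: desired track 116.9°; wind correction -6.5° → command heading 110.4°, groundspeed 129.4 kt
Leg 4: desired track 295.9°; wind correction +6.2° → command heading 302.1°, groundspeed 226.3 kt
Leg 5: desired track 200.6°; wind correction -16.3° → command heading 184.3°, groundspeed 186.5 kt
Leg 6: desired track 175.4°; wind correction -16.8° → command heading 158.6°, groundspeed 163.3 kt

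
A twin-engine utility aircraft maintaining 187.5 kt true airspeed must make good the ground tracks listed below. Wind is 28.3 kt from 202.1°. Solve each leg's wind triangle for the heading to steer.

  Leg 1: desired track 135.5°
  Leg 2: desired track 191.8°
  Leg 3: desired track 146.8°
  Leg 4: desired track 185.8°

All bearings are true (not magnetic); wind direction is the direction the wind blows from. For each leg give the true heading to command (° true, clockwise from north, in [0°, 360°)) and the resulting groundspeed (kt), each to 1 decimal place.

Leg 1: heading=143.5°, groundspeed=174.5 kt
Leg 2: heading=193.3°, groundspeed=159.6 kt
Leg 3: heading=153.9°, groundspeed=169.9 kt
Leg 4: heading=188.2°, groundspeed=160.2 kt

Leg 1: desired track 135.5°; wind correction +8.0° → command heading 143.5°, groundspeed 174.5 kt
Leg 2: desired track 191.8°; wind correction +1.5° → command heading 193.3°, groundspeed 159.6 kt
Leg 3: desired track 146.8°; wind correction +7.1° → command heading 153.9°, groundspeed 169.9 kt
Leg 4: desired track 185.8°; wind correction +2.4° → command heading 188.2°, groundspeed 160.2 kt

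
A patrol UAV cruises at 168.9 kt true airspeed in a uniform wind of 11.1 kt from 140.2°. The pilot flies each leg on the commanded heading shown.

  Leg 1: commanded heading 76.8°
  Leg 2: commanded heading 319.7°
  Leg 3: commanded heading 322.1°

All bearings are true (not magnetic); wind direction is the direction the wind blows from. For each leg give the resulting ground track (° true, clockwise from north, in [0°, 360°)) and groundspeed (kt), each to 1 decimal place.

Leg 1: track=73.3°, groundspeed=164.2 kt
Leg 2: track=319.7°, groundspeed=180.0 kt
Leg 3: track=322.0°, groundspeed=180.0 kt

Leg 1: heading 76.8°; drift -3.5° → track 73.3°, groundspeed 164.2 kt
Leg 2: heading 319.7°; drift +0.0° → track 319.7°, groundspeed 180.0 kt
Leg 3: heading 322.1°; drift -0.1° → track 322.0°, groundspeed 180.0 kt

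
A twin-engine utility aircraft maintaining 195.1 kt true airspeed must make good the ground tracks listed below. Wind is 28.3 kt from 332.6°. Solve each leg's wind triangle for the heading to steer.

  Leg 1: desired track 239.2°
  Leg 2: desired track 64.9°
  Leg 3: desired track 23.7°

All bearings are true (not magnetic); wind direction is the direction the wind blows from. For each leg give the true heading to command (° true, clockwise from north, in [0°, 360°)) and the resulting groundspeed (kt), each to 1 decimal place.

Leg 1: heading=247.5°, groundspeed=194.7 kt
Leg 2: heading=56.6°, groundspeed=194.2 kt
Leg 3: heading=17.2°, groundspeed=176.1 kt

Leg 1: desired track 239.2°; wind correction +8.3° → command heading 247.5°, groundspeed 194.7 kt
Leg 2: desired track 64.9°; wind correction -8.3° → command heading 56.6°, groundspeed 194.2 kt
Leg 3: desired track 23.7°; wind correction -6.5° → command heading 17.2°, groundspeed 176.1 kt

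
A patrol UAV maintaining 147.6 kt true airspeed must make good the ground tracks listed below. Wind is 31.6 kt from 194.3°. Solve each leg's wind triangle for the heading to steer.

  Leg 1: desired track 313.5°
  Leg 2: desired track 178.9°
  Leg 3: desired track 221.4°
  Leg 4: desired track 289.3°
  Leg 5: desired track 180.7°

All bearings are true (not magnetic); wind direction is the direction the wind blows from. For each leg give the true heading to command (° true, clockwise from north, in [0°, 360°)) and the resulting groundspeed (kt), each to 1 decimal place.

Leg 1: heading=302.7°, groundspeed=160.4 kt
Leg 2: heading=182.2°, groundspeed=116.9 kt
Leg 3: heading=215.8°, groundspeed=118.8 kt
Leg 4: heading=277.0°, groundspeed=147.0 kt
Leg 5: heading=183.6°, groundspeed=116.7 kt

Leg 1: desired track 313.5°; wind correction -10.8° → command heading 302.7°, groundspeed 160.4 kt
Leg 2: desired track 178.9°; wind correction +3.3° → command heading 182.2°, groundspeed 116.9 kt
Leg 3: desired track 221.4°; wind correction -5.6° → command heading 215.8°, groundspeed 118.8 kt
Leg 4: desired track 289.3°; wind correction -12.3° → command heading 277.0°, groundspeed 147.0 kt
Leg 5: desired track 180.7°; wind correction +2.9° → command heading 183.6°, groundspeed 116.7 kt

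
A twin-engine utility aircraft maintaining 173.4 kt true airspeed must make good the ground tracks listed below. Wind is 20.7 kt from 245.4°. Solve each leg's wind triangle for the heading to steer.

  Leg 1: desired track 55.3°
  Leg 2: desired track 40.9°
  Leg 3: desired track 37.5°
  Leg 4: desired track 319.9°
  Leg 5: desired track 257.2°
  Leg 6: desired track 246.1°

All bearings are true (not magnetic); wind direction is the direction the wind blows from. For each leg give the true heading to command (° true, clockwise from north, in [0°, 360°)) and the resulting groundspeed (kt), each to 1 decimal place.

Leg 1: desired track 55.3°; wind correction -1.2° → command heading 54.1°, groundspeed 193.7 kt
Leg 2: desired track 40.9°; wind correction -2.8° → command heading 38.1°, groundspeed 192.0 kt
Leg 3: desired track 37.5°; wind correction -3.2° → command heading 34.3°, groundspeed 191.4 kt
Leg 4: desired track 319.9°; wind correction -6.6° → command heading 313.3°, groundspeed 166.7 kt
Leg 5: desired track 257.2°; wind correction -1.4° → command heading 255.8°, groundspeed 153.1 kt
Leg 6: desired track 246.1°; wind correction -0.1° → command heading 246.0°, groundspeed 152.7 kt

Leg 1: heading=54.1°, groundspeed=193.7 kt
Leg 2: heading=38.1°, groundspeed=192.0 kt
Leg 3: heading=34.3°, groundspeed=191.4 kt
Leg 4: heading=313.3°, groundspeed=166.7 kt
Leg 5: heading=255.8°, groundspeed=153.1 kt
Leg 6: heading=246.0°, groundspeed=152.7 kt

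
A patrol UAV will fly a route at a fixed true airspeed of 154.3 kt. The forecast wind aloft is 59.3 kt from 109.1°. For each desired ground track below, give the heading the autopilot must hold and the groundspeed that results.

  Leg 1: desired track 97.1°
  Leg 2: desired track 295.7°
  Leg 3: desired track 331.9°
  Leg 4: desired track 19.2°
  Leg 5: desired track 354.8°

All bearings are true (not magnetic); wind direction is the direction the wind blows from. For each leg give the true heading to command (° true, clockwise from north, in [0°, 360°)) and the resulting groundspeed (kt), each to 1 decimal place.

Leg 1: heading=101.7°, groundspeed=95.8 kt
Leg 2: heading=298.2°, groundspeed=213.1 kt
Leg 3: heading=347.0°, groundspeed=192.5 kt
Leg 4: heading=41.8°, groundspeed=142.3 kt
Leg 5: heading=15.3°, groundspeed=168.9 kt

Leg 1: desired track 97.1°; wind correction +4.6° → command heading 101.7°, groundspeed 95.8 kt
Leg 2: desired track 295.7°; wind correction +2.5° → command heading 298.2°, groundspeed 213.1 kt
Leg 3: desired track 331.9°; wind correction +15.1° → command heading 347.0°, groundspeed 192.5 kt
Leg 4: desired track 19.2°; wind correction +22.6° → command heading 41.8°, groundspeed 142.3 kt
Leg 5: desired track 354.8°; wind correction +20.5° → command heading 15.3°, groundspeed 168.9 kt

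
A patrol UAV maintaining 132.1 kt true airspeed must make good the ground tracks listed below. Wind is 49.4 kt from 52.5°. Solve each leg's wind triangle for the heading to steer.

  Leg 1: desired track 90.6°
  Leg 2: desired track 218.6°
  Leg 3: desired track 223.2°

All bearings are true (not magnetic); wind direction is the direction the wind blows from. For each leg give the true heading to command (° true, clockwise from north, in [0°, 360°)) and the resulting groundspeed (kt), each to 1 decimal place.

Leg 1: desired track 90.6°; wind correction -13.3° → command heading 77.3°, groundspeed 89.7 kt
Leg 2: desired track 218.6°; wind correction -5.2° → command heading 213.4°, groundspeed 179.5 kt
Leg 3: desired track 223.2°; wind correction -3.5° → command heading 219.7°, groundspeed 180.6 kt

Leg 1: heading=77.3°, groundspeed=89.7 kt
Leg 2: heading=213.4°, groundspeed=179.5 kt
Leg 3: heading=219.7°, groundspeed=180.6 kt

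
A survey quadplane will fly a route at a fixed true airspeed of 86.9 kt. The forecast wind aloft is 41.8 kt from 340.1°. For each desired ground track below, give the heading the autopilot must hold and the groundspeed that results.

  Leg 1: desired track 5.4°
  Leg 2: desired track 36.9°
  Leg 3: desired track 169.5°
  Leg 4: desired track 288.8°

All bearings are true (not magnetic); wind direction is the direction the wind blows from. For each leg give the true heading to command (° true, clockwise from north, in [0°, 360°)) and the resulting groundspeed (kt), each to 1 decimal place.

Leg 1: desired track 5.4°; wind correction -11.9° → command heading 353.5°, groundspeed 47.3 kt
Leg 2: desired track 36.9°; wind correction -23.7° → command heading 13.2°, groundspeed 56.7 kt
Leg 3: desired track 169.5°; wind correction +4.5° → command heading 174.0°, groundspeed 127.9 kt
Leg 4: desired track 288.8°; wind correction +22.0° → command heading 310.8°, groundspeed 54.4 kt

Leg 1: heading=353.5°, groundspeed=47.3 kt
Leg 2: heading=13.2°, groundspeed=56.7 kt
Leg 3: heading=174.0°, groundspeed=127.9 kt
Leg 4: heading=310.8°, groundspeed=54.4 kt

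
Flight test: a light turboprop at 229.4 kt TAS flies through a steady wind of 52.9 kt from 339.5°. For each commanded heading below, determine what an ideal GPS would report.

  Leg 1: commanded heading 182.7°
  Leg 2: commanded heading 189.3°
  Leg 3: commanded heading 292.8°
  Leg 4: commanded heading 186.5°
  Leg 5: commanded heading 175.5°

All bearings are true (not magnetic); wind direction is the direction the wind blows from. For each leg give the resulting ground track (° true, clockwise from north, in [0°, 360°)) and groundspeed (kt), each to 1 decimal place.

Leg 1: track=178.4°, groundspeed=278.8 kt
Leg 2: track=183.8°, groundspeed=276.6 kt
Leg 3: track=281.5°, groundspeed=196.9 kt
Leg 4: track=181.5°, groundspeed=277.6 kt
Leg 5: track=172.5°, groundspeed=280.6 kt

Leg 1: heading 182.7°; drift -4.3° → track 178.4°, groundspeed 278.8 kt
Leg 2: heading 189.3°; drift -5.5° → track 183.8°, groundspeed 276.6 kt
Leg 3: heading 292.8°; drift -11.3° → track 281.5°, groundspeed 196.9 kt
Leg 4: heading 186.5°; drift -5.0° → track 181.5°, groundspeed 277.6 kt
Leg 5: heading 175.5°; drift -3.0° → track 172.5°, groundspeed 280.6 kt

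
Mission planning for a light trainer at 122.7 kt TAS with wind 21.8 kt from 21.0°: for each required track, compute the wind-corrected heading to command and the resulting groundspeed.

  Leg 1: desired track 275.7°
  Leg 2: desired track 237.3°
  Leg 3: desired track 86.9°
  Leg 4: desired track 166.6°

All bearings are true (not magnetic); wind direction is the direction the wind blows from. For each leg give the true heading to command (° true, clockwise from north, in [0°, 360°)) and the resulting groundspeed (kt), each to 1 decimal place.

Leg 1: desired track 275.7°; wind correction +9.9° → command heading 285.6°, groundspeed 126.6 kt
Leg 2: desired track 237.3°; wind correction +6.0° → command heading 243.3°, groundspeed 139.6 kt
Leg 3: desired track 86.9°; wind correction -9.3° → command heading 77.6°, groundspeed 112.2 kt
Leg 4: desired track 166.6°; wind correction -5.8° → command heading 160.8°, groundspeed 140.1 kt

Leg 1: heading=285.6°, groundspeed=126.6 kt
Leg 2: heading=243.3°, groundspeed=139.6 kt
Leg 3: heading=77.6°, groundspeed=112.2 kt
Leg 4: heading=160.8°, groundspeed=140.1 kt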